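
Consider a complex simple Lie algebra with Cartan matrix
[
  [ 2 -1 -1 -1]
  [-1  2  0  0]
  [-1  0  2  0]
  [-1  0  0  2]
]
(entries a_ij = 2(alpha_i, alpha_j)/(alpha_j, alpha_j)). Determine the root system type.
The matrix has rank 4 with 2's on the diagonal. Reading the off-diagonal entries as Dynkin edges (a single edge where a_ij = a_ji = -1; a double or triple edge where a_ij * a_ji = 2 or 3), the diagram is a chain of 2 nodes with a fork of two nodes at one end (D_4). One simple-root ordering that puts it in standard form is (alpha_2, alpha_1, alpha_4, alpha_3). So the algebra is type D_4, i.e. so(8).

D_4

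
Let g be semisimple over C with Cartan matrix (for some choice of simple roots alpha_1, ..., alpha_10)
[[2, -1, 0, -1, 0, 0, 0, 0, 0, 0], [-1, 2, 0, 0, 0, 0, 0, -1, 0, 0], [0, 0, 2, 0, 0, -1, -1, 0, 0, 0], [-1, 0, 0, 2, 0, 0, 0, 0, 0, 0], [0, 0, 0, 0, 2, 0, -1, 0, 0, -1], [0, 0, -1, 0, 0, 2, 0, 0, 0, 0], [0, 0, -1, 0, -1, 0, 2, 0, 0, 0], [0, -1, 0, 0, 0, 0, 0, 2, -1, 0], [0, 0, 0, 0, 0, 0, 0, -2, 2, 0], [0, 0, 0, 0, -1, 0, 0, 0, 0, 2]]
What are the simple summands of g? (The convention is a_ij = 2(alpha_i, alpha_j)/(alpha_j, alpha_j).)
The diagram associated to this matrix has two connected components: the simple roots {alpha_3, alpha_5, alpha_6, alpha_7, alpha_10} form a chain of 5 nodes with single edges (A_5), and {alpha_1, alpha_2, alpha_4, alpha_8, alpha_9} form a chain of 5 nodes with a double edge at one end; the terminal node there is the unique long simple root (C_5). A semisimple Lie algebra decomposes uniquely as the direct sum of simple ideals, one per connected component of its Dynkin diagram, so g ≅ A_5 ⊕ C_5 (dimension 35 + 55 = 90).

type A_5 + type C_5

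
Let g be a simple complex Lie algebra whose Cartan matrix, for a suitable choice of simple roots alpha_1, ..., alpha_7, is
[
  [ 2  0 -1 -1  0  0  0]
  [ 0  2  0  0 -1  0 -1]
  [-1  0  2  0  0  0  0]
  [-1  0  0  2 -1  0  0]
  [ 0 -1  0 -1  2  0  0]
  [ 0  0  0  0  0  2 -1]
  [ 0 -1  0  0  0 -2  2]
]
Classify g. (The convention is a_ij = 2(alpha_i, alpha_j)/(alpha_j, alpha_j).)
type B_7

The matrix has rank 7 with 2's on the diagonal. Reading the off-diagonal entries as Dynkin edges (a single edge where a_ij = a_ji = -1; a double or triple edge where a_ij * a_ji = 2 or 3), the diagram is a chain of 7 nodes with a double edge at one end; the terminal node there is the unique short simple root (B_7). One simple-root ordering that puts it in standard form is (alpha_3, alpha_1, alpha_4, alpha_5, alpha_2, alpha_7, alpha_6). So the algebra is type B_7, i.e. so(15).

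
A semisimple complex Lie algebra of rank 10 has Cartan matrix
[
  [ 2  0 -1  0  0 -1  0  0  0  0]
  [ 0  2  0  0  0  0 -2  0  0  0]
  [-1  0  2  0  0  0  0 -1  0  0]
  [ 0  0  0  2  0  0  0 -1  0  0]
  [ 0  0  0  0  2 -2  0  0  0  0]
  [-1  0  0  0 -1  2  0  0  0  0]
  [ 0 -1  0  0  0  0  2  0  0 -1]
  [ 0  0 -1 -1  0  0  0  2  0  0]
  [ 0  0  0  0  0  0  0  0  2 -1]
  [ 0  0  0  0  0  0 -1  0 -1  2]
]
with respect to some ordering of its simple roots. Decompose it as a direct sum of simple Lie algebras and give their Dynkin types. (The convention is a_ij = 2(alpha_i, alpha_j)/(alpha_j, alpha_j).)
type C_4 + type C_6

The diagram associated to this matrix has two connected components: the simple roots {alpha_2, alpha_7, alpha_9, alpha_10} form a chain of 4 nodes with a double edge at one end; the terminal node there is the unique long simple root (C_4), and {alpha_1, alpha_3, alpha_4, alpha_5, alpha_6, alpha_8} form a chain of 6 nodes with a double edge at one end; the terminal node there is the unique long simple root (C_6). A semisimple Lie algebra decomposes uniquely as the direct sum of simple ideals, one per connected component of its Dynkin diagram, so g ≅ C_4 ⊕ C_6 (dimension 36 + 78 = 114).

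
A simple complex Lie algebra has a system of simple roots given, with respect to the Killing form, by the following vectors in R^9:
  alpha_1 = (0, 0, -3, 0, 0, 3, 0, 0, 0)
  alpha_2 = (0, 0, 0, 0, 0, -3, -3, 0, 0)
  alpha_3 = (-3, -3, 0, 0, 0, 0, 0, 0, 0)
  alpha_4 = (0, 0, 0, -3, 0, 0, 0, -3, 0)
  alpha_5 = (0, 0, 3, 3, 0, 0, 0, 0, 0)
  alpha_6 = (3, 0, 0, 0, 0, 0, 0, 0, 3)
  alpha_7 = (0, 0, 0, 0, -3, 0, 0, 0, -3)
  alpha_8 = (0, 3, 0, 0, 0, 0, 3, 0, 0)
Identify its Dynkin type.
A_8

Compute the Cartan integers a_ij = 2(alpha_i, alpha_j)/(alpha_j, alpha_j); the resulting 8x8 Cartan matrix is
[[2, -1, 0, 0, -1, 0, 0, 0], [-1, 2, 0, 0, 0, 0, 0, -1], [0, 0, 2, 0, 0, -1, 0, -1], [0, 0, 0, 2, -1, 0, 0, 0], [-1, 0, 0, -1, 2, 0, 0, 0], [0, 0, -1, 0, 0, 2, -1, 0], [0, 0, 0, 0, 0, -1, 2, 0], [0, -1, -1, 0, 0, 0, 0, 2]].
All simple roots have the same length, so the diagram is simply laced. The associated Dynkin diagram is a chain of 8 nodes with single edges (A_8), so the type is A_8 (the algebra sl(9)).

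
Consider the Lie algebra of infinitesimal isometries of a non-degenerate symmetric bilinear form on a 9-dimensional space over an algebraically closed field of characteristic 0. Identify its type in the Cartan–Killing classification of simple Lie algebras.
This is so(9) with 9 odd, which has dimension 9(9-1)/2 = 36 and rank (9-1)/2 = 4. In the classification of classical Lie algebras, the orthogonal algebra so(2n+1) in an odd number of variables has type B_n; here n = 4, so the Dynkin diagram is a chain of 4 nodes with a double edge at one end; the terminal node there is the unique short simple root (B_4). Hence the type is B_4.

type B_4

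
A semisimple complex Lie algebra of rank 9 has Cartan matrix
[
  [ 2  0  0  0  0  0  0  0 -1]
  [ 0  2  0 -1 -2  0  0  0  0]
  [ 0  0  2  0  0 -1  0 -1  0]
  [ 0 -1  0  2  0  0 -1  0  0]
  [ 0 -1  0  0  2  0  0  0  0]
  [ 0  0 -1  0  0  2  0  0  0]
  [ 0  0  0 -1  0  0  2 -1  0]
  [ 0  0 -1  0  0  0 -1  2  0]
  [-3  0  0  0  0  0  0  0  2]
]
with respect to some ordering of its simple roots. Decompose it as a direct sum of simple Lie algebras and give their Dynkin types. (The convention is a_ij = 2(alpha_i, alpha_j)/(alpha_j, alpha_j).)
The diagram associated to this matrix has two connected components: the simple roots {alpha_2, alpha_3, alpha_4, alpha_5, alpha_6, alpha_7, alpha_8} form a chain of 7 nodes with a double edge at one end; the terminal node there is the unique short simple root (B_7), and {alpha_1, alpha_9} form two nodes joined by a triple edge (G_2). A semisimple Lie algebra decomposes uniquely as the direct sum of simple ideals, one per connected component of its Dynkin diagram, so g ≅ B_7 ⊕ G_2 (dimension 105 + 14 = 119).

type B_7 ⊕ type G_2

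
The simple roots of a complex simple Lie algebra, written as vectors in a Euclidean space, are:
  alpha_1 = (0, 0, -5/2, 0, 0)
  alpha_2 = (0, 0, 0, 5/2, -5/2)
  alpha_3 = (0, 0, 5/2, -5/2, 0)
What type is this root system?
B_3

Compute the Cartan integers a_ij = 2(alpha_i, alpha_j)/(alpha_j, alpha_j); the resulting 3x3 Cartan matrix is
[[2, 0, -1], [0, 2, -1], [-2, -1, 2]].
The roots have two lengths (squared-length ratio 2:1); the short ones are alpha_{1}. The associated Dynkin diagram is a chain of 3 nodes with a double edge at one end; the terminal node there is the unique short simple root (B_3), so the type is B_3 (the algebra so(7)).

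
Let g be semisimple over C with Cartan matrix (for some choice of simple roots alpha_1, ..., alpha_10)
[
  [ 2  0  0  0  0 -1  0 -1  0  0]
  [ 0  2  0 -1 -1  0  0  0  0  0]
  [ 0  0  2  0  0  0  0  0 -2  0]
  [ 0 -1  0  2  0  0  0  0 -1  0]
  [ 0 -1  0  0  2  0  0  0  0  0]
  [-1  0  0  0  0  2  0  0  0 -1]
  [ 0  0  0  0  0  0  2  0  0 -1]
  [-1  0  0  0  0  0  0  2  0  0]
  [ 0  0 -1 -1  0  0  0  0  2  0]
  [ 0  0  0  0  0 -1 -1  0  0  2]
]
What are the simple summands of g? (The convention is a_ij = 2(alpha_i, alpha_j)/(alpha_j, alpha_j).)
A_5 (sl(6)) + C_5 (sp(10))

The diagram associated to this matrix has two connected components: the simple roots {alpha_1, alpha_6, alpha_7, alpha_8, alpha_10} form a chain of 5 nodes with single edges (A_5), and {alpha_2, alpha_3, alpha_4, alpha_5, alpha_9} form a chain of 5 nodes with a double edge at one end; the terminal node there is the unique long simple root (C_5). A semisimple Lie algebra decomposes uniquely as the direct sum of simple ideals, one per connected component of its Dynkin diagram, so g ≅ A_5 ⊕ C_5 (dimension 35 + 55 = 90).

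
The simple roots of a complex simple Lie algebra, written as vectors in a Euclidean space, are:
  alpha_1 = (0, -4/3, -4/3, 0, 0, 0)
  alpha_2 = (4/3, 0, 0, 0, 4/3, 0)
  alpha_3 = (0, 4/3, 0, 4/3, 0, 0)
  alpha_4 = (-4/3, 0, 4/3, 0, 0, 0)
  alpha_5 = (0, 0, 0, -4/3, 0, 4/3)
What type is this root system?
A5

Compute the Cartan integers a_ij = 2(alpha_i, alpha_j)/(alpha_j, alpha_j); the resulting 5x5 Cartan matrix is
[[2, 0, -1, -1, 0], [0, 2, 0, -1, 0], [-1, 0, 2, 0, -1], [-1, -1, 0, 2, 0], [0, 0, -1, 0, 2]].
All simple roots have the same length, so the diagram is simply laced. The associated Dynkin diagram is a chain of 5 nodes with single edges (A_5), so the type is A_5 (the algebra sl(6)).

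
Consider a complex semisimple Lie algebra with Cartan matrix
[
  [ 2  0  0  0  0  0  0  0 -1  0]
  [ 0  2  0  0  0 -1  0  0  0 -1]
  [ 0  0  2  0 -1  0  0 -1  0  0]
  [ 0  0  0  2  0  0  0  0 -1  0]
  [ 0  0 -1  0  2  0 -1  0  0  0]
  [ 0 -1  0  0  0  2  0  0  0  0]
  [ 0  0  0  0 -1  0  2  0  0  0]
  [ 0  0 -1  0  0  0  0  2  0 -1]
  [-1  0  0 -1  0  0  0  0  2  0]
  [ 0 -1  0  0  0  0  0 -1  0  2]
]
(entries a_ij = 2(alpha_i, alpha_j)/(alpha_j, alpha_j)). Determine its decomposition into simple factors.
type A_3 + type A_7

The diagram associated to this matrix has two connected components: the simple roots {alpha_1, alpha_4, alpha_9} form a chain of 3 nodes with single edges (A_3), and {alpha_2, alpha_3, alpha_5, alpha_6, alpha_7, alpha_8, alpha_10} form a chain of 7 nodes with single edges (A_7). A semisimple Lie algebra decomposes uniquely as the direct sum of simple ideals, one per connected component of its Dynkin diagram, so g ≅ A_3 ⊕ A_7 (dimension 15 + 63 = 78).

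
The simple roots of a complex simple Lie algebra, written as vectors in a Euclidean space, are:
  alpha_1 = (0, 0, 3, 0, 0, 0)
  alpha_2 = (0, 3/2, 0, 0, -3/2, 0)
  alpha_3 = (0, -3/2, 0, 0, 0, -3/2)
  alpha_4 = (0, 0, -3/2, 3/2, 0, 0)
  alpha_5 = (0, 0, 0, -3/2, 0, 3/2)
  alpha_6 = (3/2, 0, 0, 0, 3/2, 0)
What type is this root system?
Compute the Cartan integers a_ij = 2(alpha_i, alpha_j)/(alpha_j, alpha_j); the resulting 6x6 Cartan matrix is
[[2, 0, 0, -2, 0, 0], [0, 2, -1, 0, 0, -1], [0, -1, 2, 0, -1, 0], [-1, 0, 0, 2, -1, 0], [0, 0, -1, -1, 2, 0], [0, -1, 0, 0, 0, 2]].
The roots have two lengths (squared-length ratio 2:1); the short ones are alpha_{2,3,4,5,6}. The associated Dynkin diagram is a chain of 6 nodes with a double edge at one end; the terminal node there is the unique long simple root (C_6), so the type is C_6 (the algebra sp(12)).

C_6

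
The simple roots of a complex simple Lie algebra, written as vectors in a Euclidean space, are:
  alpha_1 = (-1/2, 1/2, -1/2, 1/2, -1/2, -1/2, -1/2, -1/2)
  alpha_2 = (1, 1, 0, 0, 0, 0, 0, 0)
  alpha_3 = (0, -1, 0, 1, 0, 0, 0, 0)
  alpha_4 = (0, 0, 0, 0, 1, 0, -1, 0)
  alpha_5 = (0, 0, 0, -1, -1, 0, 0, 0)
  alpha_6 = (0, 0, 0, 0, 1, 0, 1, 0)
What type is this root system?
E_6

Compute the Cartan integers a_ij = 2(alpha_i, alpha_j)/(alpha_j, alpha_j); the resulting 6x6 Cartan matrix is
[[2, 0, 0, 0, 0, -1], [0, 2, -1, 0, 0, 0], [0, -1, 2, 0, -1, 0], [0, 0, 0, 2, -1, 0], [0, 0, -1, -1, 2, -1], [-1, 0, 0, 0, -1, 2]].
All simple roots have the same length, so the diagram is simply laced. The associated Dynkin diagram is a chain of 5 nodes with one extra node attached to the third node from one end (E_6), so the type is E_6.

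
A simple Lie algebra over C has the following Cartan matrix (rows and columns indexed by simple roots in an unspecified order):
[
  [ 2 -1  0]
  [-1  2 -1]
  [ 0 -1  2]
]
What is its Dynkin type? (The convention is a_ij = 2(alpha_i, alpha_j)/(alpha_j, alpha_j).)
A_3 (sl(4))

The matrix has rank 3 with 2's on the diagonal. Reading the off-diagonal entries as Dynkin edges (a single edge where a_ij = a_ji = -1; a double or triple edge where a_ij * a_ji = 2 or 3), the diagram is a chain of 3 nodes with single edges (A_3). One simple-root ordering that puts it in standard form is (alpha_3, alpha_2, alpha_1). So the algebra is type A_3, i.e. sl(4).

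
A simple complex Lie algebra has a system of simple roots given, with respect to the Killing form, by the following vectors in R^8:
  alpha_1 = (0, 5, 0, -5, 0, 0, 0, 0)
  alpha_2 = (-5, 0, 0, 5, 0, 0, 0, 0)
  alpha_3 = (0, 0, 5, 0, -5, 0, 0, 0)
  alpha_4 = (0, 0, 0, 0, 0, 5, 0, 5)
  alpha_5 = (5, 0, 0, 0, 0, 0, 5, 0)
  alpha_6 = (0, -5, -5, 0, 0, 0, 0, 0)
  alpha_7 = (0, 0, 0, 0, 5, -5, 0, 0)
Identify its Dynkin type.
type A_7

Compute the Cartan integers a_ij = 2(alpha_i, alpha_j)/(alpha_j, alpha_j); the resulting 7x7 Cartan matrix is
[[2, -1, 0, 0, 0, -1, 0], [-1, 2, 0, 0, -1, 0, 0], [0, 0, 2, 0, 0, -1, -1], [0, 0, 0, 2, 0, 0, -1], [0, -1, 0, 0, 2, 0, 0], [-1, 0, -1, 0, 0, 2, 0], [0, 0, -1, -1, 0, 0, 2]].
All simple roots have the same length, so the diagram is simply laced. The associated Dynkin diagram is a chain of 7 nodes with single edges (A_7), so the type is A_7 (the algebra sl(8)).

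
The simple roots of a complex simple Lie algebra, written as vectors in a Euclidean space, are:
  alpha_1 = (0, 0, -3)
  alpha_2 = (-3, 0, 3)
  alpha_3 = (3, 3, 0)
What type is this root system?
B_3 (so(7))

Compute the Cartan integers a_ij = 2(alpha_i, alpha_j)/(alpha_j, alpha_j); the resulting 3x3 Cartan matrix is
[[2, -1, 0], [-2, 2, -1], [0, -1, 2]].
The roots have two lengths (squared-length ratio 2:1); the short ones are alpha_{1}. The associated Dynkin diagram is a chain of 3 nodes with a double edge at one end; the terminal node there is the unique short simple root (B_3), so the type is B_3 (the algebra so(7)).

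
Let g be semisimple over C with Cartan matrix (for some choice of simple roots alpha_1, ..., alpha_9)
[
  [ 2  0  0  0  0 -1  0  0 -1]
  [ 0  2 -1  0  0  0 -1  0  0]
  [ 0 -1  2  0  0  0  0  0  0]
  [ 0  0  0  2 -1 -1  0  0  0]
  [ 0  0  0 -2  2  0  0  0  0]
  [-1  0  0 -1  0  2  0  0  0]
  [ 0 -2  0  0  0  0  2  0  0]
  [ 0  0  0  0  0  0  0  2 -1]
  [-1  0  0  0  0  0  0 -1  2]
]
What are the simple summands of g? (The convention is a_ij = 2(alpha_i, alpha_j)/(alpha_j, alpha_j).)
C_3 + C_6

The diagram associated to this matrix has two connected components: the simple roots {alpha_2, alpha_3, alpha_7} form a chain of 3 nodes with a double edge at one end; the terminal node there is the unique long simple root (C_3), and {alpha_1, alpha_4, alpha_5, alpha_6, alpha_8, alpha_9} form a chain of 6 nodes with a double edge at one end; the terminal node there is the unique long simple root (C_6). A semisimple Lie algebra decomposes uniquely as the direct sum of simple ideals, one per connected component of its Dynkin diagram, so g ≅ C_3 ⊕ C_6 (dimension 21 + 78 = 99).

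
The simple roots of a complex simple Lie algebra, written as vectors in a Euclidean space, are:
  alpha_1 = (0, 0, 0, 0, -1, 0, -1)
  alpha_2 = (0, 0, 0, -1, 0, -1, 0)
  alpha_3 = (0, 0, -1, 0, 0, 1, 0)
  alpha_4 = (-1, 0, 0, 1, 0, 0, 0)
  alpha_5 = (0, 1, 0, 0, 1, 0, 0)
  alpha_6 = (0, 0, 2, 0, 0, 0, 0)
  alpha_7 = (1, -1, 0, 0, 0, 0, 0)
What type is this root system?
C7

Compute the Cartan integers a_ij = 2(alpha_i, alpha_j)/(alpha_j, alpha_j); the resulting 7x7 Cartan matrix is
[[2, 0, 0, 0, -1, 0, 0], [0, 2, -1, -1, 0, 0, 0], [0, -1, 2, 0, 0, -1, 0], [0, -1, 0, 2, 0, 0, -1], [-1, 0, 0, 0, 2, 0, -1], [0, 0, -2, 0, 0, 2, 0], [0, 0, 0, -1, -1, 0, 2]].
The roots have two lengths (squared-length ratio 2:1); the short ones are alpha_{1,2,3,4,5,7}. The associated Dynkin diagram is a chain of 7 nodes with a double edge at one end; the terminal node there is the unique long simple root (C_7), so the type is C_7 (the algebra sp(14)).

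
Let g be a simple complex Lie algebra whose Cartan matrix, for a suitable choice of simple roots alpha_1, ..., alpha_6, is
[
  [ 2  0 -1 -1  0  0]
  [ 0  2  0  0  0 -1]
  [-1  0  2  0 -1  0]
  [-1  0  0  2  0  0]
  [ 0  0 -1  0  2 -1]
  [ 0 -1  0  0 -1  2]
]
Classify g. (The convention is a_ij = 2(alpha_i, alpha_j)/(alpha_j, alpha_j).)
type A_6

The matrix has rank 6 with 2's on the diagonal. Reading the off-diagonal entries as Dynkin edges (a single edge where a_ij = a_ji = -1; a double or triple edge where a_ij * a_ji = 2 or 3), the diagram is a chain of 6 nodes with single edges (A_6). One simple-root ordering that puts it in standard form is (alpha_2, alpha_6, alpha_5, alpha_3, alpha_1, alpha_4). So the algebra is type A_6, i.e. sl(7).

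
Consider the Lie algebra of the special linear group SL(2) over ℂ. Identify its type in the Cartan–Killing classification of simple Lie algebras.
A_1 (sl(2))

This is sl(2), which has dimension 2^2 - 1 = 3 and rank 2 - 1 = 1 (a Cartan subalgebra is the diagonal traceless matrices). In the classification of classical Lie algebras, the special linear algebra sl(n+1) has type A_n; here n = 1, so the Dynkin diagram is a chain of 1 nodes with single edges (A_1). Hence the type is A_1.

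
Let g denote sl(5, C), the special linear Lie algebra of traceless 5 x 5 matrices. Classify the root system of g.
This is sl(5), which has dimension 5^2 - 1 = 24 and rank 5 - 1 = 4 (a Cartan subalgebra is the diagonal traceless matrices). In the classification of classical Lie algebras, the special linear algebra sl(n+1) has type A_n; here n = 4, so the Dynkin diagram is a chain of 4 nodes with single edges (A_4). Hence the type is A_4.

A4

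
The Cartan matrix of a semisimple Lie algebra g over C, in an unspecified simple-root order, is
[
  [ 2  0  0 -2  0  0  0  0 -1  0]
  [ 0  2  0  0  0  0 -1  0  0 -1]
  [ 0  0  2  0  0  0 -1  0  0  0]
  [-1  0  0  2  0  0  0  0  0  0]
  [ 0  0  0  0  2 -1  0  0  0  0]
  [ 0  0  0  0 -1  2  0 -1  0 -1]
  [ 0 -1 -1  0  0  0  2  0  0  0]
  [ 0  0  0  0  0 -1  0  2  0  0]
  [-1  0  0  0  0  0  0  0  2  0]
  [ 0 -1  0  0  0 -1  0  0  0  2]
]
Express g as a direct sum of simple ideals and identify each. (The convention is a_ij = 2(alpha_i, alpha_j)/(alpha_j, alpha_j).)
type B_3 + type D_7

The diagram associated to this matrix has two connected components: the simple roots {alpha_1, alpha_4, alpha_9} form a chain of 3 nodes with a double edge at one end; the terminal node there is the unique short simple root (B_3), and {alpha_2, alpha_3, alpha_5, alpha_6, alpha_7, alpha_8, alpha_10} form a chain of 5 nodes with a fork of two nodes at one end (D_7). A semisimple Lie algebra decomposes uniquely as the direct sum of simple ideals, one per connected component of its Dynkin diagram, so g ≅ B_3 ⊕ D_7 (dimension 21 + 91 = 112).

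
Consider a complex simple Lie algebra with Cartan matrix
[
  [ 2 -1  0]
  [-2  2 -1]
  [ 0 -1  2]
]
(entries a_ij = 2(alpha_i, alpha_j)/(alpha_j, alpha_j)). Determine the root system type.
The matrix has rank 3 with 2's on the diagonal. Reading the off-diagonal entries as Dynkin edges (a single edge where a_ij = a_ji = -1; a double or triple edge where a_ij * a_ji = 2 or 3), the diagram is a chain of 3 nodes with a double edge at one end; the terminal node there is the unique short simple root (B_3). One simple-root ordering that puts it in standard form is (alpha_3, alpha_2, alpha_1). So the algebra is type B_3, i.e. so(7).

B3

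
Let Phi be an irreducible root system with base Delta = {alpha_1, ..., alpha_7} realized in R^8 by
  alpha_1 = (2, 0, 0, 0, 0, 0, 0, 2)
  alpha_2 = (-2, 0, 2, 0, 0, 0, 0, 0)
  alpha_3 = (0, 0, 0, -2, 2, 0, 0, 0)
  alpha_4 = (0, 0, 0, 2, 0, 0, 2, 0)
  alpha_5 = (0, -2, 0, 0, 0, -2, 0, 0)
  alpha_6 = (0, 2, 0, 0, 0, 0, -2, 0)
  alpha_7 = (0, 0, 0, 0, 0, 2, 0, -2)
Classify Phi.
Compute the Cartan integers a_ij = 2(alpha_i, alpha_j)/(alpha_j, alpha_j); the resulting 7x7 Cartan matrix is
[[2, -1, 0, 0, 0, 0, -1], [-1, 2, 0, 0, 0, 0, 0], [0, 0, 2, -1, 0, 0, 0], [0, 0, -1, 2, 0, -1, 0], [0, 0, 0, 0, 2, -1, -1], [0, 0, 0, -1, -1, 2, 0], [-1, 0, 0, 0, -1, 0, 2]].
All simple roots have the same length, so the diagram is simply laced. The associated Dynkin diagram is a chain of 7 nodes with single edges (A_7), so the type is A_7 (the algebra sl(8)).

A_7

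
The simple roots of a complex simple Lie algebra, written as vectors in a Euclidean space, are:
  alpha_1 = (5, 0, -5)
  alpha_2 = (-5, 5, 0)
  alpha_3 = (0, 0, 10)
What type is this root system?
C3

Compute the Cartan integers a_ij = 2(alpha_i, alpha_j)/(alpha_j, alpha_j); the resulting 3x3 Cartan matrix is
[[2, -1, -1], [-1, 2, 0], [-2, 0, 2]].
The roots have two lengths (squared-length ratio 2:1); the short ones are alpha_{1,2}. The associated Dynkin diagram is a chain of 3 nodes with a double edge at one end; the terminal node there is the unique long simple root (C_3), so the type is C_3 (the algebra sp(6)).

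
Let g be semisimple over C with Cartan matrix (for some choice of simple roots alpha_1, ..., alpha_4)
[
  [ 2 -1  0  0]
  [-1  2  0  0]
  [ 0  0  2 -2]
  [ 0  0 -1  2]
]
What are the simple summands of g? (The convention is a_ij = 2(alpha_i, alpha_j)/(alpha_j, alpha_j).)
A_2 (sl(3)) ⊕ B_2 (so(5))

The diagram associated to this matrix has two connected components: the simple roots {alpha_1, alpha_2} form a chain of 2 nodes with single edges (A_2), and {alpha_3, alpha_4} form a chain of 2 nodes with a double edge at one end; the terminal node there is the unique short simple root (B_2). A semisimple Lie algebra decomposes uniquely as the direct sum of simple ideals, one per connected component of its Dynkin diagram, so g ≅ A_2 ⊕ B_2 (dimension 8 + 10 = 18).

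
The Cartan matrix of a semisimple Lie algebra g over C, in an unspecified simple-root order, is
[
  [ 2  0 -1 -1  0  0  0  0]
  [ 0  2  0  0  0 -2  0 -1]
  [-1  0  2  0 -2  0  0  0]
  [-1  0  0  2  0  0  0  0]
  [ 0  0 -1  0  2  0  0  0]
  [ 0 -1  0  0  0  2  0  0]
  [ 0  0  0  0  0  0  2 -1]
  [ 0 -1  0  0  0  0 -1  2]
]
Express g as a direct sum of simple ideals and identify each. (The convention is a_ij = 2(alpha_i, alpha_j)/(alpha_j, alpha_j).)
B_4 (so(9)) + B_4 (so(9))

The diagram associated to this matrix has two connected components: the simple roots {alpha_1, alpha_3, alpha_4, alpha_5} form a chain of 4 nodes with a double edge at one end; the terminal node there is the unique short simple root (B_4), and {alpha_2, alpha_6, alpha_7, alpha_8} form a chain of 4 nodes with a double edge at one end; the terminal node there is the unique short simple root (B_4). A semisimple Lie algebra decomposes uniquely as the direct sum of simple ideals, one per connected component of its Dynkin diagram, so g ≅ B_4 ⊕ B_4 (dimension 36 + 36 = 72).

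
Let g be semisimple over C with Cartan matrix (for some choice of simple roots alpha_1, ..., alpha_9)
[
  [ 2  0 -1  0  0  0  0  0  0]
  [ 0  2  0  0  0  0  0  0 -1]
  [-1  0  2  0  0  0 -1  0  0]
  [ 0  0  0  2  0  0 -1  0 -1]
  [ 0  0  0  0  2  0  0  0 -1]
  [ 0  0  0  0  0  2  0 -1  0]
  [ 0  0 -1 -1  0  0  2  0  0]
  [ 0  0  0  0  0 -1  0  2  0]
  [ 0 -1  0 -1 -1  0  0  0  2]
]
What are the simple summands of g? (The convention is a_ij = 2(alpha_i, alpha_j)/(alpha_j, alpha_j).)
type A_2 ⊕ type D_7

The diagram associated to this matrix has two connected components: the simple roots {alpha_6, alpha_8} form a chain of 2 nodes with single edges (A_2), and {alpha_1, alpha_2, alpha_3, alpha_4, alpha_5, alpha_7, alpha_9} form a chain of 5 nodes with a fork of two nodes at one end (D_7). A semisimple Lie algebra decomposes uniquely as the direct sum of simple ideals, one per connected component of its Dynkin diagram, so g ≅ A_2 ⊕ D_7 (dimension 8 + 91 = 99).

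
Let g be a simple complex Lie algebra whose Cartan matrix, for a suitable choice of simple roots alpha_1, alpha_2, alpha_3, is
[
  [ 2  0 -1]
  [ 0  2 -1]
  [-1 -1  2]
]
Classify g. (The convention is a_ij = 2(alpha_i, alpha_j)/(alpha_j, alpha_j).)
A_3 (sl(4))

The matrix has rank 3 with 2's on the diagonal. Reading the off-diagonal entries as Dynkin edges (a single edge where a_ij = a_ji = -1; a double or triple edge where a_ij * a_ji = 2 or 3), the diagram is a chain of 3 nodes with single edges (A_3). One simple-root ordering that puts it in standard form is (alpha_2, alpha_3, alpha_1). So the algebra is type A_3, i.e. sl(4).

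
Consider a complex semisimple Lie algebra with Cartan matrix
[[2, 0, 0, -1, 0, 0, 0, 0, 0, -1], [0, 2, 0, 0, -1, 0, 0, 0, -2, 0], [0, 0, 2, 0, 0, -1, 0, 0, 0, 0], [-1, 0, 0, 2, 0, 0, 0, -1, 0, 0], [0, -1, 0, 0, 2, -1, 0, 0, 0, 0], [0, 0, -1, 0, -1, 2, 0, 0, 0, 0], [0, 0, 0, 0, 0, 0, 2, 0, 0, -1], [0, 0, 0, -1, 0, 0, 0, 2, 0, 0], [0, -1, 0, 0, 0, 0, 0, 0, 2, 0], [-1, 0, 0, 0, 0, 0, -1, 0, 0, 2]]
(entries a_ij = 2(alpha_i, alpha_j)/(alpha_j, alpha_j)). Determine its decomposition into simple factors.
A_5 (sl(6)) + B_5 (so(11))

The diagram associated to this matrix has two connected components: the simple roots {alpha_1, alpha_4, alpha_7, alpha_8, alpha_10} form a chain of 5 nodes with single edges (A_5), and {alpha_2, alpha_3, alpha_5, alpha_6, alpha_9} form a chain of 5 nodes with a double edge at one end; the terminal node there is the unique short simple root (B_5). A semisimple Lie algebra decomposes uniquely as the direct sum of simple ideals, one per connected component of its Dynkin diagram, so g ≅ A_5 ⊕ B_5 (dimension 35 + 55 = 90).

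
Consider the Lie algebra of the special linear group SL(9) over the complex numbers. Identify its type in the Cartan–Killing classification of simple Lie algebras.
This is sl(9), which has dimension 9^2 - 1 = 80 and rank 9 - 1 = 8 (a Cartan subalgebra is the diagonal traceless matrices). In the classification of classical Lie algebras, the special linear algebra sl(n+1) has type A_n; here n = 8, so the Dynkin diagram is a chain of 8 nodes with single edges (A_8). Hence the type is A_8.

A_8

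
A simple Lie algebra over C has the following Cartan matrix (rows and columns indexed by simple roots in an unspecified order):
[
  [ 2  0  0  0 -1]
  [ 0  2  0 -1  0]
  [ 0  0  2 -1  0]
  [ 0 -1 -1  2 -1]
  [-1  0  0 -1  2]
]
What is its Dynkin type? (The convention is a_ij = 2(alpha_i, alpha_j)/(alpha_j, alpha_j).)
D_5

The matrix has rank 5 with 2's on the diagonal. Reading the off-diagonal entries as Dynkin edges (a single edge where a_ij = a_ji = -1; a double or triple edge where a_ij * a_ji = 2 or 3), the diagram is a chain of 3 nodes with a fork of two nodes at one end (D_5). One simple-root ordering that puts it in standard form is (alpha_1, alpha_5, alpha_4, alpha_3, alpha_2). So the algebra is type D_5, i.e. so(10).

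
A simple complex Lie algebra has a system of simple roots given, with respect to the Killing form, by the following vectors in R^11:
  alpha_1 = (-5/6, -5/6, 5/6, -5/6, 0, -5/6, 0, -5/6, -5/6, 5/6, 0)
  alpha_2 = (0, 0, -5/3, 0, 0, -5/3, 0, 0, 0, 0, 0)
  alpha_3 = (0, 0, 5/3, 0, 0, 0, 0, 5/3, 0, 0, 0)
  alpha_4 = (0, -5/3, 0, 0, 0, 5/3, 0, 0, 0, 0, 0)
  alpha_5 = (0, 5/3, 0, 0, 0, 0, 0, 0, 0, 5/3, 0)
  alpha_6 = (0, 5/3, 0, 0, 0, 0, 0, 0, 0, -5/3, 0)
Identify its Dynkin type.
Compute the Cartan integers a_ij = 2(alpha_i, alpha_j)/(alpha_j, alpha_j); the resulting 6x6 Cartan matrix is
[[2, 0, 0, 0, 0, -1], [0, 2, -1, -1, 0, 0], [0, -1, 2, 0, 0, 0], [0, -1, 0, 2, -1, -1], [0, 0, 0, -1, 2, 0], [-1, 0, 0, -1, 0, 2]].
All simple roots have the same length, so the diagram is simply laced. The associated Dynkin diagram is a chain of 5 nodes with one extra node attached to the third node from one end (E_6), so the type is E_6.

type E_6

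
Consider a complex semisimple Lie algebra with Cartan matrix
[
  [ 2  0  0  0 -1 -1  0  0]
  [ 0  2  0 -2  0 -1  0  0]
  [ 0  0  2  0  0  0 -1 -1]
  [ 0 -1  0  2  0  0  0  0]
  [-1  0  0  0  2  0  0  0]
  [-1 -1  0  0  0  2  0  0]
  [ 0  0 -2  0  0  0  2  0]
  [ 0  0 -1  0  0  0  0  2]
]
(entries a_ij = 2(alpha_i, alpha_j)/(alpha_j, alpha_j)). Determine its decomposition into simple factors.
B_5 ⊕ C_3

The diagram associated to this matrix has two connected components: the simple roots {alpha_1, alpha_2, alpha_4, alpha_5, alpha_6} form a chain of 5 nodes with a double edge at one end; the terminal node there is the unique short simple root (B_5), and {alpha_3, alpha_7, alpha_8} form a chain of 3 nodes with a double edge at one end; the terminal node there is the unique long simple root (C_3). A semisimple Lie algebra decomposes uniquely as the direct sum of simple ideals, one per connected component of its Dynkin diagram, so g ≅ B_5 ⊕ C_3 (dimension 55 + 21 = 76).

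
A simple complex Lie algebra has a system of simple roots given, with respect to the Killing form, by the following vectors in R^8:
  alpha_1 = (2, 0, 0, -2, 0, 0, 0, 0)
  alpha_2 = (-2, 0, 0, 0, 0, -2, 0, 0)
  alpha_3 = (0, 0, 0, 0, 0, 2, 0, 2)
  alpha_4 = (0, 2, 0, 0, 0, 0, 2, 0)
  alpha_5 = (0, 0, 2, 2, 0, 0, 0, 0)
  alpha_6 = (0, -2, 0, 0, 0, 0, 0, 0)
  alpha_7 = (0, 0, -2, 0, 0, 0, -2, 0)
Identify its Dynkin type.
B_7

Compute the Cartan integers a_ij = 2(alpha_i, alpha_j)/(alpha_j, alpha_j); the resulting 7x7 Cartan matrix is
[[2, -1, 0, 0, -1, 0, 0], [-1, 2, -1, 0, 0, 0, 0], [0, -1, 2, 0, 0, 0, 0], [0, 0, 0, 2, 0, -2, -1], [-1, 0, 0, 0, 2, 0, -1], [0, 0, 0, -1, 0, 2, 0], [0, 0, 0, -1, -1, 0, 2]].
The roots have two lengths (squared-length ratio 2:1); the short ones are alpha_{6}. The associated Dynkin diagram is a chain of 7 nodes with a double edge at one end; the terminal node there is the unique short simple root (B_7), so the type is B_7 (the algebra so(15)).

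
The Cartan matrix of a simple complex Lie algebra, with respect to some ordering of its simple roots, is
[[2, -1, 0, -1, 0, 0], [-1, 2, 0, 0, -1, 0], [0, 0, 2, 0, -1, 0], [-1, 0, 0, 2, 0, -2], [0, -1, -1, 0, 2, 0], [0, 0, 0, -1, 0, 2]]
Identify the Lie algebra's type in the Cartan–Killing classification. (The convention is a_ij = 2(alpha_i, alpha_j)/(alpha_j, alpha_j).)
The matrix has rank 6 with 2's on the diagonal. Reading the off-diagonal entries as Dynkin edges (a single edge where a_ij = a_ji = -1; a double or triple edge where a_ij * a_ji = 2 or 3), the diagram is a chain of 6 nodes with a double edge at one end; the terminal node there is the unique short simple root (B_6). One simple-root ordering that puts it in standard form is (alpha_3, alpha_5, alpha_2, alpha_1, alpha_4, alpha_6). So the algebra is type B_6, i.e. so(13).

B6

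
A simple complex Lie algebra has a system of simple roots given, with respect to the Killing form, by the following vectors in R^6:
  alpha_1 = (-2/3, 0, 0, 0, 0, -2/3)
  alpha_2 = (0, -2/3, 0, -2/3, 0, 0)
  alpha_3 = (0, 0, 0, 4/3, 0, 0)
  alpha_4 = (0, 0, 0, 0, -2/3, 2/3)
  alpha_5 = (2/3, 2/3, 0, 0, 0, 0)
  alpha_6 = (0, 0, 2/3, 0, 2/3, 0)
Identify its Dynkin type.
C_6 (sp(12))

Compute the Cartan integers a_ij = 2(alpha_i, alpha_j)/(alpha_j, alpha_j); the resulting 6x6 Cartan matrix is
[[2, 0, 0, -1, -1, 0], [0, 2, -1, 0, -1, 0], [0, -2, 2, 0, 0, 0], [-1, 0, 0, 2, 0, -1], [-1, -1, 0, 0, 2, 0], [0, 0, 0, -1, 0, 2]].
The roots have two lengths (squared-length ratio 2:1); the short ones are alpha_{1,2,4,5,6}. The associated Dynkin diagram is a chain of 6 nodes with a double edge at one end; the terminal node there is the unique long simple root (C_6), so the type is C_6 (the algebra sp(12)).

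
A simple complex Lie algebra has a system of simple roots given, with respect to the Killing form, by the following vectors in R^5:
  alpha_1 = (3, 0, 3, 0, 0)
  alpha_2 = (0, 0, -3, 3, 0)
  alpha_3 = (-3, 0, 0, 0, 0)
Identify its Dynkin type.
type B_3

Compute the Cartan integers a_ij = 2(alpha_i, alpha_j)/(alpha_j, alpha_j); the resulting 3x3 Cartan matrix is
[[2, -1, -2], [-1, 2, 0], [-1, 0, 2]].
The roots have two lengths (squared-length ratio 2:1); the short ones are alpha_{3}. The associated Dynkin diagram is a chain of 3 nodes with a double edge at one end; the terminal node there is the unique short simple root (B_3), so the type is B_3 (the algebra so(7)).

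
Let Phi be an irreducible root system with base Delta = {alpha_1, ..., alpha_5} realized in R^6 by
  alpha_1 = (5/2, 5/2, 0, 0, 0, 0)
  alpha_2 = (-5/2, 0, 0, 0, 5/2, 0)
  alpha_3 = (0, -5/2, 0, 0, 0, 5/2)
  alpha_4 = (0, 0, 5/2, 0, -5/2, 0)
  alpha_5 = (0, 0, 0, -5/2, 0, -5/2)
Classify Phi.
A_5 (sl(6))

Compute the Cartan integers a_ij = 2(alpha_i, alpha_j)/(alpha_j, alpha_j); the resulting 5x5 Cartan matrix is
[[2, -1, -1, 0, 0], [-1, 2, 0, -1, 0], [-1, 0, 2, 0, -1], [0, -1, 0, 2, 0], [0, 0, -1, 0, 2]].
All simple roots have the same length, so the diagram is simply laced. The associated Dynkin diagram is a chain of 5 nodes with single edges (A_5), so the type is A_5 (the algebra sl(6)).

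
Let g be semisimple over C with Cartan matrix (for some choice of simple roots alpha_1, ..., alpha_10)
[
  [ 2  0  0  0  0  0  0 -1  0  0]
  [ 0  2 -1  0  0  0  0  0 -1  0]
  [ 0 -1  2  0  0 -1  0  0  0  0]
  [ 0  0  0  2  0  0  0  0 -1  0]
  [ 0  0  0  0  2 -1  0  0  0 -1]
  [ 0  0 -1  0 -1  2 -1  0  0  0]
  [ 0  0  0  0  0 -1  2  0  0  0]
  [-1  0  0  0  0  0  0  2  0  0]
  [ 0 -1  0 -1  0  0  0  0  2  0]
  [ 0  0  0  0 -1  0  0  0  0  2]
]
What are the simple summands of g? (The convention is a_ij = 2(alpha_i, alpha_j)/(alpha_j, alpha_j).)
type A_2 ⊕ type E_8

The diagram associated to this matrix has two connected components: the simple roots {alpha_1, alpha_8} form a chain of 2 nodes with single edges (A_2), and {alpha_2, alpha_3, alpha_4, alpha_5, alpha_6, alpha_7, alpha_9, alpha_10} form a chain of 7 nodes with one extra node attached to the third node from one end (E_8). A semisimple Lie algebra decomposes uniquely as the direct sum of simple ideals, one per connected component of its Dynkin diagram, so g ≅ A_2 ⊕ E_8 (dimension 8 + 248 = 256).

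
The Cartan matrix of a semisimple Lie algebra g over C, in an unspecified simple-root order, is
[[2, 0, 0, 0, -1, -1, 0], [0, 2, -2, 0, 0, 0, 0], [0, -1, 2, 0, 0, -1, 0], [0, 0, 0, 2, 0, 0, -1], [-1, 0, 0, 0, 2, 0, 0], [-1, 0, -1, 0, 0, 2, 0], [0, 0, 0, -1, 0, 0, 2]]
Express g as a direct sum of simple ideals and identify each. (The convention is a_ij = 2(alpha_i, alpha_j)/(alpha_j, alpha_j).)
The diagram associated to this matrix has two connected components: the simple roots {alpha_4, alpha_7} form a chain of 2 nodes with single edges (A_2), and {alpha_1, alpha_2, alpha_3, alpha_5, alpha_6} form a chain of 5 nodes with a double edge at one end; the terminal node there is the unique long simple root (C_5). A semisimple Lie algebra decomposes uniquely as the direct sum of simple ideals, one per connected component of its Dynkin diagram, so g ≅ A_2 ⊕ C_5 (dimension 8 + 55 = 63).

A_2 + C_5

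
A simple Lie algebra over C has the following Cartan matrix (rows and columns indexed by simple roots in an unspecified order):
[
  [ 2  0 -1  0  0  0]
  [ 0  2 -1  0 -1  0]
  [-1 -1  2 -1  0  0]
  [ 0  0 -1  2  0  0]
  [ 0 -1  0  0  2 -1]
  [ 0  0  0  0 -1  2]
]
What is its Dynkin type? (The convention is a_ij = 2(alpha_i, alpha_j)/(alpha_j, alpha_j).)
D_6

The matrix has rank 6 with 2's on the diagonal. Reading the off-diagonal entries as Dynkin edges (a single edge where a_ij = a_ji = -1; a double or triple edge where a_ij * a_ji = 2 or 3), the diagram is a chain of 4 nodes with a fork of two nodes at one end (D_6). One simple-root ordering that puts it in standard form is (alpha_6, alpha_5, alpha_2, alpha_3, alpha_4, alpha_1). So the algebra is type D_6, i.e. so(12).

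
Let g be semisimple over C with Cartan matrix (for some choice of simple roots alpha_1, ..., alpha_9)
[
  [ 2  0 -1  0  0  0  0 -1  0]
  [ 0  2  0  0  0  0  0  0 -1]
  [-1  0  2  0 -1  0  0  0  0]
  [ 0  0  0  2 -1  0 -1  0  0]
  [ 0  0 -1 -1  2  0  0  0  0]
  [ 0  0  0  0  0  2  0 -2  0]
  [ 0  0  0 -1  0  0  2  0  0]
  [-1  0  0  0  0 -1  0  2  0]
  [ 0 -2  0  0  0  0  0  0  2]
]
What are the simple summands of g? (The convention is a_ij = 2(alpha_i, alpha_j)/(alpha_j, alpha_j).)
The diagram associated to this matrix has two connected components: the simple roots {alpha_2, alpha_9} form a chain of 2 nodes with a double edge at one end; the terminal node there is the unique short simple root (B_2), and {alpha_1, alpha_3, alpha_4, alpha_5, alpha_6, alpha_7, alpha_8} form a chain of 7 nodes with a double edge at one end; the terminal node there is the unique long simple root (C_7). A semisimple Lie algebra decomposes uniquely as the direct sum of simple ideals, one per connected component of its Dynkin diagram, so g ≅ B_2 ⊕ C_7 (dimension 10 + 105 = 115).

B2 + C7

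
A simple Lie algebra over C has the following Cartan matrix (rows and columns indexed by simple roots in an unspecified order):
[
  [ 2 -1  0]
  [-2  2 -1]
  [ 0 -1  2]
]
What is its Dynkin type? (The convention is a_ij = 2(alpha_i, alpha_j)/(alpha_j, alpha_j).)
The matrix has rank 3 with 2's on the diagonal. Reading the off-diagonal entries as Dynkin edges (a single edge where a_ij = a_ji = -1; a double or triple edge where a_ij * a_ji = 2 or 3), the diagram is a chain of 3 nodes with a double edge at one end; the terminal node there is the unique short simple root (B_3). One simple-root ordering that puts it in standard form is (alpha_3, alpha_2, alpha_1). So the algebra is type B_3, i.e. so(7).

B_3 (so(7))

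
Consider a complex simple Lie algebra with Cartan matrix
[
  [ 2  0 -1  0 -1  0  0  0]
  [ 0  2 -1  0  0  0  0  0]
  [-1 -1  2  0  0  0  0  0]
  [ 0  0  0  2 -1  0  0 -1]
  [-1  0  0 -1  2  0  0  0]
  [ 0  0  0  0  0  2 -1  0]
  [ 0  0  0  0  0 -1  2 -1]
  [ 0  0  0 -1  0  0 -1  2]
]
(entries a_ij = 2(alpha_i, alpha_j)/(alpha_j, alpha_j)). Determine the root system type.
The matrix has rank 8 with 2's on the diagonal. Reading the off-diagonal entries as Dynkin edges (a single edge where a_ij = a_ji = -1; a double or triple edge where a_ij * a_ji = 2 or 3), the diagram is a chain of 8 nodes with single edges (A_8). One simple-root ordering that puts it in standard form is (alpha_6, alpha_7, alpha_8, alpha_4, alpha_5, alpha_1, alpha_3, alpha_2). So the algebra is type A_8, i.e. sl(9).

A_8 (sl(9))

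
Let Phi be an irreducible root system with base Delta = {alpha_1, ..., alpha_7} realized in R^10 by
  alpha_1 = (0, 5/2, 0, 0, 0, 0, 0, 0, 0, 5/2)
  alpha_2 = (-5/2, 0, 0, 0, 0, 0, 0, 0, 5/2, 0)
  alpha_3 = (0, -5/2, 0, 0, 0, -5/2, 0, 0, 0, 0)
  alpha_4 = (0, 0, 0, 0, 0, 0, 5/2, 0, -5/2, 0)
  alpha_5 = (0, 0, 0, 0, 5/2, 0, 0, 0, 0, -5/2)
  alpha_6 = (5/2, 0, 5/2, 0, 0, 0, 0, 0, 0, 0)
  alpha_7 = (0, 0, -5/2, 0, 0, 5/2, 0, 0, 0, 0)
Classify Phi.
Compute the Cartan integers a_ij = 2(alpha_i, alpha_j)/(alpha_j, alpha_j); the resulting 7x7 Cartan matrix is
[[2, 0, -1, 0, -1, 0, 0], [0, 2, 0, -1, 0, -1, 0], [-1, 0, 2, 0, 0, 0, -1], [0, -1, 0, 2, 0, 0, 0], [-1, 0, 0, 0, 2, 0, 0], [0, -1, 0, 0, 0, 2, -1], [0, 0, -1, 0, 0, -1, 2]].
All simple roots have the same length, so the diagram is simply laced. The associated Dynkin diagram is a chain of 7 nodes with single edges (A_7), so the type is A_7 (the algebra sl(8)).

A7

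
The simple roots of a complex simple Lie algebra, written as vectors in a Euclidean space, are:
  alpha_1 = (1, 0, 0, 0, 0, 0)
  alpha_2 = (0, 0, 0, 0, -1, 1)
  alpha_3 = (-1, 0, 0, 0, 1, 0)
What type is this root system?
Compute the Cartan integers a_ij = 2(alpha_i, alpha_j)/(alpha_j, alpha_j); the resulting 3x3 Cartan matrix is
[[2, 0, -1], [0, 2, -1], [-2, -1, 2]].
The roots have two lengths (squared-length ratio 2:1); the short ones are alpha_{1}. The associated Dynkin diagram is a chain of 3 nodes with a double edge at one end; the terminal node there is the unique short simple root (B_3), so the type is B_3 (the algebra so(7)).

type B_3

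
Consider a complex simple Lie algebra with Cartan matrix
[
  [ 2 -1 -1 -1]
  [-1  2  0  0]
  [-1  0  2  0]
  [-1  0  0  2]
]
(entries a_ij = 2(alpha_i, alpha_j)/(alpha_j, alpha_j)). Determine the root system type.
The matrix has rank 4 with 2's on the diagonal. Reading the off-diagonal entries as Dynkin edges (a single edge where a_ij = a_ji = -1; a double or triple edge where a_ij * a_ji = 2 or 3), the diagram is a chain of 2 nodes with a fork of two nodes at one end (D_4). One simple-root ordering that puts it in standard form is (alpha_3, alpha_1, alpha_4, alpha_2). So the algebra is type D_4, i.e. so(8).

D4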